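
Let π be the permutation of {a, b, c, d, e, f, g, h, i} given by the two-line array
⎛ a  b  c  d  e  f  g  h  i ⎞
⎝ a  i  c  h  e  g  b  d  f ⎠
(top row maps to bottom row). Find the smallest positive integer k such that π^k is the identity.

4

The disjoint-cycle form of π has cycle lengths 4, 2, 1, 1, 1.
Since disjoint cycles commute, ord(π) = lcm(4, 2) = 4.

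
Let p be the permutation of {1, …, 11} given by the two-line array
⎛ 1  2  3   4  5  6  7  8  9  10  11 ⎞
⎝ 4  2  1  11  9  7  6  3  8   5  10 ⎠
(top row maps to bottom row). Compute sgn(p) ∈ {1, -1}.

In disjoint-cycle form the cycle lengths are 8, 2, 1.
A cycle of length ℓ contributes ℓ−1 transpositions, so p is a product of 7 + 1 = 8 transpositions — even.

1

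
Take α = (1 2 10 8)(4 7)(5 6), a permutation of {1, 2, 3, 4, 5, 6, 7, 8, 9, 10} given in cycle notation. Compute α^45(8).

8 lies in the 4-cycle (1 2 10 8).
Since the cycle has length 4, α^45 acts on it the same as α^1 (45 mod 4 = 1).
Stepping 1 place around the cycle: 8 → 1.

1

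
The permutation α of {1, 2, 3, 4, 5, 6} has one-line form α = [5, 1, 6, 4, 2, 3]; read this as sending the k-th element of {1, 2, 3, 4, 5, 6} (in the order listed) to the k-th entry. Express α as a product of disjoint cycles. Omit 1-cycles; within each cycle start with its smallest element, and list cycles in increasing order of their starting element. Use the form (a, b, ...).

(1, 5, 2)(3, 6)

Start at 1 and follow images: 1 → 5 → 2 → 1, giving the cycle (1, 5, 2).
Repeating from the next unused element and collecting all non-trivial cycles gives (1, 5, 2)(3, 6).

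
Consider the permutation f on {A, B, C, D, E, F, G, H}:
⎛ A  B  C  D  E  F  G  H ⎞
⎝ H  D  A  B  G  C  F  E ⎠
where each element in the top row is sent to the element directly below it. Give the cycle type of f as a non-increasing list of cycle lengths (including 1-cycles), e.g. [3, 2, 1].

The disjoint cycles are (A, H, E, G, F, C)(B, D), with lengths 6, 2 in non-increasing order.

[6, 2]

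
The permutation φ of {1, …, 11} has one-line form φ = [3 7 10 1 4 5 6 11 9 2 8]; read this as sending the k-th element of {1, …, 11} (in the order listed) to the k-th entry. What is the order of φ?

8

Decomposing into disjoint cycles gives cycle lengths 8, 2, 1.
Since disjoint cycles commute, ord(φ) = lcm(8, 2) = 8.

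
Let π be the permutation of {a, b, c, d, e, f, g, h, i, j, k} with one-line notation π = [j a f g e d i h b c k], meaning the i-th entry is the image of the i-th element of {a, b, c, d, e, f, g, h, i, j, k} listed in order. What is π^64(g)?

g

Tracing g → i → … returns to g after 8 steps, so g lies in an 8-cycle (a j c f d g i b).
On an 8-cycle, π^8 is the identity, so π^64 = π^0 there (64 ≡ 0 mod 8).
So π^64(g) = g.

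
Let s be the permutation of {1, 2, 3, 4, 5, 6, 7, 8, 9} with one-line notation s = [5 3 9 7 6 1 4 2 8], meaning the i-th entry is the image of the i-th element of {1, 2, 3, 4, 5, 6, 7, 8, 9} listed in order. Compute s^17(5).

1

Tracing 5 → 6 → … returns to 5 after 3 steps, so 5 lies in a 3-cycle (1, 5, 6).
Since the cycle has length 3, s^17 acts on it the same as s^2 (17 mod 3 = 2).
Advancing 2 steps from 5: 5 → 6 → 1.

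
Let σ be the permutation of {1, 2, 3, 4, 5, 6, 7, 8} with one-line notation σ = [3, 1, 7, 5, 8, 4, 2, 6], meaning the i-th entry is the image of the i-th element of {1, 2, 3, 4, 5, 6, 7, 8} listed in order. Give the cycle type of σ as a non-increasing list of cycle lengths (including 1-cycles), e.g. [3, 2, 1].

[4, 4]

The disjoint cycles are (1, 3, 7, 2)(4, 5, 8, 6), with lengths 4, 4 in non-increasing order.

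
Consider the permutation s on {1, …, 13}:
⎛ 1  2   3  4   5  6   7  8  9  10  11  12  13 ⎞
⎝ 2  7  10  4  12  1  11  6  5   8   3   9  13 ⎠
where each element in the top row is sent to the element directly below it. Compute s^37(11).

Tracing 11 → 3 → … returns to 11 after 8 steps, so 11 lies in an 8-cycle (1, 2, 7, 11, 3, 10, 8, 6).
Powers repeat with period 8 on this cycle, and 37 mod 8 = 5, so s^37(11) = s^5(11).
Advancing 5 steps from 11: 11 → 3 → 10 → 8 → 6 → 1.

1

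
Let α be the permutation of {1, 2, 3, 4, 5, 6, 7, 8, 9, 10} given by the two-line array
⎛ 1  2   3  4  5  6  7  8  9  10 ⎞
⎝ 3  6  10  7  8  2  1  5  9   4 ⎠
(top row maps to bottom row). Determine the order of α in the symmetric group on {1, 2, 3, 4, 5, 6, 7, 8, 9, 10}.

Writing α as disjoint cycles, the cycle lengths are 5, 2, 2, 1.
The order is lcm(5, 2, 2) = 10.

10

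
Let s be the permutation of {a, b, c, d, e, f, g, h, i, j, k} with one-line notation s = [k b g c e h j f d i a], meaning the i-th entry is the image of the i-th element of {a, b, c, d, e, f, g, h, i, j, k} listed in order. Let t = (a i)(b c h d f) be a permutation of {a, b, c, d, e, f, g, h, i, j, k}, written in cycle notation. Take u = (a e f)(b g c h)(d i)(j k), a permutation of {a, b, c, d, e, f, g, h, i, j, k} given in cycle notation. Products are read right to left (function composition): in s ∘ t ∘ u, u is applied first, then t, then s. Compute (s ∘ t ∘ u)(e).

b

Chase e: u(e) = f; t(f) = b; s(b) = b. Hence (s ∘ t ∘ u)(e) = b.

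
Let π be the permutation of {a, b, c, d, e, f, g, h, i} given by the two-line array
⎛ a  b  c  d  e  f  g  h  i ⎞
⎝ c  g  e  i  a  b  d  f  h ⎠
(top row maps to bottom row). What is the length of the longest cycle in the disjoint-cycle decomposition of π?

Decomposing into disjoint cycles gives (a c e)(b g d i h f); the longest has length 6.

6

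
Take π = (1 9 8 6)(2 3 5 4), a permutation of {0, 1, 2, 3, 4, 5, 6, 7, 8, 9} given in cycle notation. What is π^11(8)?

9

8 lies in the 4-cycle (1 9 8 6).
Powers repeat with period 4 on this cycle, and 11 mod 4 = 3, so π^11(8) = π^3(8).
Stepping 3 places around the cycle: 8 → 6 → 1 → 9.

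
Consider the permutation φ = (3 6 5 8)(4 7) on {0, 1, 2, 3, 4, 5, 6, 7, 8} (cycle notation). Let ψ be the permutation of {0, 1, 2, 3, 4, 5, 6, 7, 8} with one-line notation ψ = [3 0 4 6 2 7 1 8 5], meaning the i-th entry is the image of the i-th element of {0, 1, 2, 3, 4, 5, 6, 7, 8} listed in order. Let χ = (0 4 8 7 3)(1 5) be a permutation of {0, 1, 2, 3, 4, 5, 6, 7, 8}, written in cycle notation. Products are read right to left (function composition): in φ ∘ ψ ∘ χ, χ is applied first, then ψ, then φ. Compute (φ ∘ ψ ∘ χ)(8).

(φ ∘ ψ ∘ χ)(8) = φ(ψ(χ(8))). χ(8) = 7, then ψ(7) = 8, then φ(8) = 3, so the result is 3.

3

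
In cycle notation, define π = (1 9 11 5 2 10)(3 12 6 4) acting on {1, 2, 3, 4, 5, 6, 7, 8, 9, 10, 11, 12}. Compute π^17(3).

12

3 lies in the 4-cycle (3 12 6 4).
On a 4-cycle, π^4 is the identity, so π^17 = π^1 there (17 ≡ 1 mod 4).
Advancing 1 step from 3: 3 → 12.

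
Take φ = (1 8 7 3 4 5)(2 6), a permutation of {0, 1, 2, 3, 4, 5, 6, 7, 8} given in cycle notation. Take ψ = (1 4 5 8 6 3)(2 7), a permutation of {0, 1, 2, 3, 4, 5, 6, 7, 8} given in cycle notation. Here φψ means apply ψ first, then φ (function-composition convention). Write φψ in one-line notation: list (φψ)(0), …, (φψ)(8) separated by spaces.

Chase each element through ψ then φ: 0 → 0 → 0; 1 → 4 → 5; 2 → 7 → 3; 3 → 1 → 8; 4 → 5 → 1; 5 → 8 → 7; 6 → 3 → 4; 7 → 2 → 6; 8 → 6 → 2.
Collecting the images, φψ = [0 5 3 8 1 7 4 6 2].

0 5 3 8 1 7 4 6 2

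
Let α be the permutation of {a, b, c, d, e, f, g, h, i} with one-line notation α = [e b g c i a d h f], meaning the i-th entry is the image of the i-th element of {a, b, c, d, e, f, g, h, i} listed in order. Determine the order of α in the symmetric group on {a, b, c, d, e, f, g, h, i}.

12

The disjoint-cycle form of α has cycle lengths 4, 3, 1, 1.
The order of α is the least common multiple of its cycle lengths: lcm(4, 3) = 12.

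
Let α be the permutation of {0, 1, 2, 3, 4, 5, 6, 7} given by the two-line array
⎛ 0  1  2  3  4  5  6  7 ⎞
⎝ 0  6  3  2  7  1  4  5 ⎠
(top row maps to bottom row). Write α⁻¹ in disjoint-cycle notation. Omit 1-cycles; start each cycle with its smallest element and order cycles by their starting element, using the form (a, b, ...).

(1, 5, 7, 4, 6)(2, 3)

First write α in disjoint cycles: (1, 6, 4, 7, 5)(2, 3).
Reversing each cycle (and rotating so the smallest element leads) gives α⁻¹ = (1, 5, 7, 4, 6)(2, 3).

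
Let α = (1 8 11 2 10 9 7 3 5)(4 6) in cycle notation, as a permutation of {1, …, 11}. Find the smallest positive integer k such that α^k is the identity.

18

The disjoint cycles have lengths 9, 2.
Since disjoint cycles commute, ord(α) = lcm(9, 2) = 18.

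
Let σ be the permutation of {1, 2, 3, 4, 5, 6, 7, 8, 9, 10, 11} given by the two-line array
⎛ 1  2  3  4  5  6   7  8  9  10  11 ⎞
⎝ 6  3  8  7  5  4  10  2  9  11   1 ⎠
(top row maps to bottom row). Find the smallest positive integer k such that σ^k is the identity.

6

Writing σ as disjoint cycles, the cycle lengths are 6, 3, 1, 1.
Since disjoint cycles commute, ord(σ) = lcm(6, 3) = 6.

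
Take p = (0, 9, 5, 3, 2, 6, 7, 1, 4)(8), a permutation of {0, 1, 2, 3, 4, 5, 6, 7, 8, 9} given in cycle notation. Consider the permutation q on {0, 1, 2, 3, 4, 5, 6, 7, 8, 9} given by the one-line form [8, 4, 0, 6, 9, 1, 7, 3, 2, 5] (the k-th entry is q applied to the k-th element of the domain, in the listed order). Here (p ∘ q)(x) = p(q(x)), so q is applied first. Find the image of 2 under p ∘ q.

q(2) = 0, then p(0) = 9; composing gives (p ∘ q)(2) = 9.

9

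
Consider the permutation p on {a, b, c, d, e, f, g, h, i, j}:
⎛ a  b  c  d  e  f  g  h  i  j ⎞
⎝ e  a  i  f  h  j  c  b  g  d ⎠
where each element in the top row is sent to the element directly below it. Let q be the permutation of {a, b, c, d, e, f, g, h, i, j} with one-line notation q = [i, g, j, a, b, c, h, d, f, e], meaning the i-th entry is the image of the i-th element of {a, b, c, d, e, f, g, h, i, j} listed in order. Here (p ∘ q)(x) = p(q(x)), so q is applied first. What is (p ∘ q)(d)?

e

(p ∘ q)(d) = p(q(d)). q(d) = a, then p(a) = e. So (p ∘ q)(d) = e.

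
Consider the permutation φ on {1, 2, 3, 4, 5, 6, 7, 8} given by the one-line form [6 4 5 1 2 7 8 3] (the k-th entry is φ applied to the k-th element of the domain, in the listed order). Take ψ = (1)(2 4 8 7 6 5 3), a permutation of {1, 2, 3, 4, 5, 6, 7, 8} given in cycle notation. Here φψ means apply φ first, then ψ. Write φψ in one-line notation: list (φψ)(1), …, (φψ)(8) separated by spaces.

5 8 3 1 4 6 7 2

Chase each element through φ then ψ: 1 → 6 → 5; 2 → 4 → 8; 3 → 5 → 3; 4 → 1 → 1; 5 → 2 → 4; 6 → 7 → 6; 7 → 8 → 7; 8 → 3 → 2.
Collecting the images, φψ = [5 8 3 1 4 6 7 2].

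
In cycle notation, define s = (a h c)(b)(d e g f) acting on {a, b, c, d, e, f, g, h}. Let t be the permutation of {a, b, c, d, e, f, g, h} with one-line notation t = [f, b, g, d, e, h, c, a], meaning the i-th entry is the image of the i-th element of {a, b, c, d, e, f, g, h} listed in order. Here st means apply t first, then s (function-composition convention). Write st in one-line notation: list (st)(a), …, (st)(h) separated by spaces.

d b f e g c a h

(st)(x) = s(t(x)). Computing each image: s(t(a)) = s(f) = d, s(t(b)) = s(b) = b, s(t(c)) = s(g) = f, s(t(d)) = s(d) = e, s(t(e)) = s(e) = g, s(t(f)) = s(h) = c, s(t(g)) = s(c) = a, s(t(h)) = s(a) = h.
Hence st = [d b f e g c a h].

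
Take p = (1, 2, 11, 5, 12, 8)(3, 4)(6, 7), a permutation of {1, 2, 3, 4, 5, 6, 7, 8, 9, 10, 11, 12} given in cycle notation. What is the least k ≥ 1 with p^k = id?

The cycle type of p is (6, 2, 2, 1, 1).
Since disjoint cycles commute, ord(p) = lcm(6, 2, 2) = 6.

6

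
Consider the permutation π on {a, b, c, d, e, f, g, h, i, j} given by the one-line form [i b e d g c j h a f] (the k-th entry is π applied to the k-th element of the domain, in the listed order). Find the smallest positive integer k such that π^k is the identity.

10

Decomposing into disjoint cycles gives cycle lengths 5, 2, 1, 1, 1.
The order is lcm(5, 2) = 10.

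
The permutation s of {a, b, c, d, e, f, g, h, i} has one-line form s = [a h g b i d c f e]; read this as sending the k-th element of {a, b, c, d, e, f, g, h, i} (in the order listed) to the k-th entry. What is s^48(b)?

b

Tracing b → h → … returns to b after 4 steps, so b lies in a 4-cycle (b, h, f, d).
Since the cycle has length 4, s^48 acts on it the same as s^0 (48 mod 4 = 0).
So s^48(b) = b.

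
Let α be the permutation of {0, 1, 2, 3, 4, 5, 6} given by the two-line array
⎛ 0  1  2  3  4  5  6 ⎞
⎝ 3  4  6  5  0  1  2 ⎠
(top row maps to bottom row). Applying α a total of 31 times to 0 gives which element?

3

Tracing 0 → 3 → … returns to 0 after 5 steps, so 0 lies in a 5-cycle (0 3 5 1 4).
Since the cycle has length 5, α^31 acts on it the same as α^1 (31 mod 5 = 1).
Stepping 1 place around the cycle: 0 → 3.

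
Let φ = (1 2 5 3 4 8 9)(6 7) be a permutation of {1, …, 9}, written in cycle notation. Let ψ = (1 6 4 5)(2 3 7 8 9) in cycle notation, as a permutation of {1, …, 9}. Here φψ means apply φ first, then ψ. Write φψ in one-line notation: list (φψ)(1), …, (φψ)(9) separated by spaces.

3 1 5 9 7 8 4 2 6

Chase each element through φ then ψ: 1 → 2 → 3; 2 → 5 → 1; 3 → 4 → 5; 4 → 8 → 9; 5 → 3 → 7; 6 → 7 → 8; 7 → 6 → 4; 8 → 9 → 2; 9 → 1 → 6.
So φψ in one-line form is 3 1 5 9 7 8 4 2 6.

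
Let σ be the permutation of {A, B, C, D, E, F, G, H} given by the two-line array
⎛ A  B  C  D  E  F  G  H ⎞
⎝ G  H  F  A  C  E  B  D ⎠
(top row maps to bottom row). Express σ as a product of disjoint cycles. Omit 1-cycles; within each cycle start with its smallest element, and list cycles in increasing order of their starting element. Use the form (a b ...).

(A G B H D)(C F E)

Iterating σ from A gives A → G → B → H → D → A; that is the 5-cycle (A G B H D).
Repeating from the next unused element and collecting all non-trivial cycles gives (A G B H D)(C F E).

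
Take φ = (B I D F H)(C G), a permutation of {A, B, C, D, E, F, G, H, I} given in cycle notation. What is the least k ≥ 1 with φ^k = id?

The cycle type of φ is (5, 2, 1, 1).
The order is lcm(5, 2) = 10.

10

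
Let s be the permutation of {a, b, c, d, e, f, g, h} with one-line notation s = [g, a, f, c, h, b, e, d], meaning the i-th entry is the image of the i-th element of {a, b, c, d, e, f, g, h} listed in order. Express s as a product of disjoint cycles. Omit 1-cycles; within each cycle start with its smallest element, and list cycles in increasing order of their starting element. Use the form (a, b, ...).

From a: a → g → e → h → d → c → f → b → a, closing the cycle (a, g, e, h, d, c, f, b).
Repeating from the next unused element and collecting all non-trivial cycles gives (a, g, e, h, d, c, f, b).

(a, g, e, h, d, c, f, b)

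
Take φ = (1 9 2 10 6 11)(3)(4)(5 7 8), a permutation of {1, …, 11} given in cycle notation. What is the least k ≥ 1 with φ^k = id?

6

The disjoint cycles have lengths 6, 3, 1, 1.
The order of φ is the least common multiple of its cycle lengths: lcm(6, 3) = 6.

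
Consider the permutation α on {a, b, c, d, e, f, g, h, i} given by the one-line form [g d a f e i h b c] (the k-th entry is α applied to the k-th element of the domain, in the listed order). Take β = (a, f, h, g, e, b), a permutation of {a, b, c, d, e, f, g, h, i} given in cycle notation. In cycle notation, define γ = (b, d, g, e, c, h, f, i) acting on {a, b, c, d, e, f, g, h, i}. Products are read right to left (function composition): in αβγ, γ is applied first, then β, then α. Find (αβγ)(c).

h

Chase c: γ(c) = h; β(h) = g; α(g) = h. Hence (αβγ)(c) = h.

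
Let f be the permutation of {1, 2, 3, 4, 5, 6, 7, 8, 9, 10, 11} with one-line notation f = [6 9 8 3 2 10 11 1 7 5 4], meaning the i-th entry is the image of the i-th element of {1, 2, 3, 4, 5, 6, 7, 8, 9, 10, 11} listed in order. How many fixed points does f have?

0

No element satisfies f(x) = x, so there are 0 fixed points.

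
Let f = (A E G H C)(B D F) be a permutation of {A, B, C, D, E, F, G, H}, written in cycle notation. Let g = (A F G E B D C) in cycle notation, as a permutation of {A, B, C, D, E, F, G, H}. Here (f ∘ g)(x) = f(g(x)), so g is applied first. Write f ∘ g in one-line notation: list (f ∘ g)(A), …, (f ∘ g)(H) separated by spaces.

(f ∘ g)(x) = f(g(x)). Computing each image: f(g(A)) = f(F) = B, f(g(B)) = f(D) = F, f(g(C)) = f(A) = E, f(g(D)) = f(C) = A, f(g(E)) = f(B) = D, f(g(F)) = f(G) = H, f(g(G)) = f(E) = G, f(g(H)) = f(H) = C.
Hence f ∘ g = [B F E A D H G C].

B F E A D H G C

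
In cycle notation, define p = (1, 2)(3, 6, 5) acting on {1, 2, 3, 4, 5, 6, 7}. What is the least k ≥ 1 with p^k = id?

The cycle type of p is (3, 2, 1, 1).
Since disjoint cycles commute, ord(p) = lcm(3, 2) = 6.

6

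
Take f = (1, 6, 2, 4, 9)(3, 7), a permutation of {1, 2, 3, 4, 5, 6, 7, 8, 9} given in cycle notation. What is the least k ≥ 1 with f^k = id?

10

The cycle type of f is (5, 2, 1, 1).
The order of f is the least common multiple of its cycle lengths: lcm(5, 2) = 10.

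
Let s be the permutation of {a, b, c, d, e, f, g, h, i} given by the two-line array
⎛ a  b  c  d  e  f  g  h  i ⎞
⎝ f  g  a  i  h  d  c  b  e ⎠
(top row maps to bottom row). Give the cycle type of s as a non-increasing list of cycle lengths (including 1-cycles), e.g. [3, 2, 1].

[9]

The disjoint cycles are (a f d i e h b g c), with lengths 9 in non-increasing order.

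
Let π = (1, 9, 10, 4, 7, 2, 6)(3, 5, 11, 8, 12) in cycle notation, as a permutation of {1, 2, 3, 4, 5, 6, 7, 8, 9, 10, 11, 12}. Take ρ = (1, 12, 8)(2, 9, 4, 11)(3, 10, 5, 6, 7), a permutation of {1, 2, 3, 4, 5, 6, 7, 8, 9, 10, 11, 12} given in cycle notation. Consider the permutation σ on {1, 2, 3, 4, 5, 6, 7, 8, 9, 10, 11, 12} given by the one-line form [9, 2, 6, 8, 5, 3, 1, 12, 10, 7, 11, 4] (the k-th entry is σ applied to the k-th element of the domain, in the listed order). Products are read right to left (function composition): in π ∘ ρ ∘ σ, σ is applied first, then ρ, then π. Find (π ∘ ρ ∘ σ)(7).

(π ∘ ρ ∘ σ)(7) = π(ρ(σ(7))). σ(7) = 1, then ρ(1) = 12, then π(12) = 3, so the result is 3.

3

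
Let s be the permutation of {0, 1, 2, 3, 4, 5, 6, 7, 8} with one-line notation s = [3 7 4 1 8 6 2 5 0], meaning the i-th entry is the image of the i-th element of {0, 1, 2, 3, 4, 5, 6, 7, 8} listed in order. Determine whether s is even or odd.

In disjoint-cycle form the cycle lengths are 9.
A cycle of length ℓ contributes ℓ−1 transpositions, so s is a product of 8 transpositions — even.

even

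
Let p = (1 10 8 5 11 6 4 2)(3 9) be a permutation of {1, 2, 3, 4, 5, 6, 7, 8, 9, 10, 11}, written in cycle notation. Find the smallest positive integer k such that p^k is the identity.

8

The cycle type of p is (8, 2, 1).
Since disjoint cycles commute, ord(p) = lcm(8, 2) = 8.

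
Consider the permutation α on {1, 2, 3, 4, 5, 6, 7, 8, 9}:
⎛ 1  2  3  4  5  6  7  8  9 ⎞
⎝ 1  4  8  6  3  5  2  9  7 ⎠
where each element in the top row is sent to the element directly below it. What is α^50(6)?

Tracing 6 → 5 → … returns to 6 after 8 steps, so 6 lies in an 8-cycle (2 4 6 5 3 8 9 7).
On an 8-cycle, α^8 is the identity, so α^50 = α^2 there (50 ≡ 2 mod 8).
Advancing 2 steps from 6: 6 → 5 → 3.

3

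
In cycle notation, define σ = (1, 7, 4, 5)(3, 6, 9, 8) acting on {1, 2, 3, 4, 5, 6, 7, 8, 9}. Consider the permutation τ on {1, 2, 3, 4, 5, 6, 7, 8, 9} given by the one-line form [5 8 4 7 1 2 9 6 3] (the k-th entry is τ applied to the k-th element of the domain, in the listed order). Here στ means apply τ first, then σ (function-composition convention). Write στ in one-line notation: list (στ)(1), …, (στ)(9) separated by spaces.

(στ)(x) = σ(τ(x)). Computing each image: σ(τ(1)) = σ(5) = 1, σ(τ(2)) = σ(8) = 3, σ(τ(3)) = σ(4) = 5, σ(τ(4)) = σ(7) = 4, σ(τ(5)) = σ(1) = 7, σ(τ(6)) = σ(2) = 2, σ(τ(7)) = σ(9) = 8, σ(τ(8)) = σ(6) = 9, σ(τ(9)) = σ(3) = 6.
Hence στ = [1 3 5 4 7 2 8 9 6].

1 3 5 4 7 2 8 9 6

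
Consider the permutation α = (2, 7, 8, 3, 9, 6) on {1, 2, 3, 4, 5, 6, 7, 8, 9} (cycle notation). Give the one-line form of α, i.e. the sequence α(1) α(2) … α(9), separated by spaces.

1 7 9 4 5 2 8 3 6

Each element maps to the next entry in its cycle (wrapping to the front): 1↦1, 2↦7, 3↦9, 4↦4, 5↦5, 6↦2, 7↦8, 8↦3, 9↦6.
Listing these in domain order gives 1 7 9 4 5 2 8 3 6.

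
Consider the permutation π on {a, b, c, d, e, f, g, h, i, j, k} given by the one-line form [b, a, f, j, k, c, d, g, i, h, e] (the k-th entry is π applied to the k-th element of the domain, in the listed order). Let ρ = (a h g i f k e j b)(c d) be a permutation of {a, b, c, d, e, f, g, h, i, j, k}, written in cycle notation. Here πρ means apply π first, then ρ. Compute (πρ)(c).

k

(πρ)(c) = ρ(π(c)). π(c) = f, then ρ(f) = k. So (πρ)(c) = k.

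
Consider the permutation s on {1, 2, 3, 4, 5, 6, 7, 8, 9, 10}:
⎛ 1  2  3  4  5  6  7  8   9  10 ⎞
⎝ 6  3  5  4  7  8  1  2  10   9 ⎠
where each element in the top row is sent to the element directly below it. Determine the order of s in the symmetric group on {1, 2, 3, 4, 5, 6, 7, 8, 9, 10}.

14

Decomposing into disjoint cycles gives cycle lengths 7, 2, 1.
The order is lcm(7, 2) = 14.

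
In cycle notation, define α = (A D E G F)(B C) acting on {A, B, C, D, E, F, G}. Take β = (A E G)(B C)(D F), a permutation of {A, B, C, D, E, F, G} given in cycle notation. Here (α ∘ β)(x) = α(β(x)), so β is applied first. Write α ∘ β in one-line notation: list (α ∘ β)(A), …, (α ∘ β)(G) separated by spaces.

G B C A F E D

Chase each element through β then α: A → E → G; B → C → B; C → B → C; D → F → A; E → G → F; F → D → E; G → A → D.
So α ∘ β in one-line form is G B C A F E D.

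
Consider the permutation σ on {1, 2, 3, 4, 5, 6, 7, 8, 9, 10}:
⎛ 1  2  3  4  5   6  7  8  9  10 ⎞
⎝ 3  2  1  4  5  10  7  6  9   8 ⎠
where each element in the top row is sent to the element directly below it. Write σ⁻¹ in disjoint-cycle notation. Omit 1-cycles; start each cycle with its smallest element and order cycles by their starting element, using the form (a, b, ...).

The cycle decomposition of σ is (1, 3)(6, 10, 8).
The inverse reverses every cycle; in canonical form, σ⁻¹ = (1, 3)(6, 8, 10).

(1, 3)(6, 8, 10)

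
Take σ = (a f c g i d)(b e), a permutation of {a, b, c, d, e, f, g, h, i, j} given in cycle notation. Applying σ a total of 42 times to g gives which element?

g

g lies in the 6-cycle (a f c g i d).
On a 6-cycle, σ^6 is the identity, so σ^42 = σ^0 there (42 ≡ 0 mod 6).
So σ^42(g) = g.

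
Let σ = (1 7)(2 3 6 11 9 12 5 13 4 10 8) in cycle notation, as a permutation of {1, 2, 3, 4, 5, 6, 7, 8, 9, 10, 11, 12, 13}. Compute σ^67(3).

3 lies in the 11-cycle (2 3 6 11 9 12 5 13 4 10 8).
On an 11-cycle, σ^11 is the identity, so σ^67 = σ^1 there (67 ≡ 1 mod 11).
Stepping 1 place around the cycle: 3 → 6.

6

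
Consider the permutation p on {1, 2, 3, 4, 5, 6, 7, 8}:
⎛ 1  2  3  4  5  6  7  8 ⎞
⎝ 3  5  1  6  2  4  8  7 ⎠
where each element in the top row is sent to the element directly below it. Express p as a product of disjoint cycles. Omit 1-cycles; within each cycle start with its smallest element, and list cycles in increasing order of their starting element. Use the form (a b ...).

(1 3)(2 5)(4 6)(7 8)

Iterating p from 1 gives 1 → 3 → 1; that is the 2-cycle (1 3).
Continuing from each remaining unvisited element yields (1 3)(2 5)(4 6)(7 8).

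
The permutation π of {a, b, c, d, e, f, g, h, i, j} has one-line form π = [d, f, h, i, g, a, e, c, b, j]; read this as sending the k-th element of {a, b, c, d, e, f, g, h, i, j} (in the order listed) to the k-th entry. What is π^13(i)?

a

Tracing i → b → … returns to i after 5 steps, so i lies in a 5-cycle (a d i b f).
Powers repeat with period 5 on this cycle, and 13 mod 5 = 3, so π^13(i) = π^3(i).
Advancing 3 steps from i: i → b → f → a.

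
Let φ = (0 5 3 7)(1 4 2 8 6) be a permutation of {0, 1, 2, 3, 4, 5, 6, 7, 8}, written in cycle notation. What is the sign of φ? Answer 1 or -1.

-1

The cycle lengths are 5, 4.
A cycle is odd iff its length is even; φ has 1 even-length cycle, so sgn(φ) = (−1)^1 and φ is odd.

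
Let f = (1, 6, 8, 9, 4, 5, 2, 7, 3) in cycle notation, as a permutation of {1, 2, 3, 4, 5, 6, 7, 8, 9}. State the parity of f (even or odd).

even

The cycle lengths are 9.
A cycle is odd iff its length is even; f has 0 even-length cycles, so sgn(f) = (−1)^0 and f is even.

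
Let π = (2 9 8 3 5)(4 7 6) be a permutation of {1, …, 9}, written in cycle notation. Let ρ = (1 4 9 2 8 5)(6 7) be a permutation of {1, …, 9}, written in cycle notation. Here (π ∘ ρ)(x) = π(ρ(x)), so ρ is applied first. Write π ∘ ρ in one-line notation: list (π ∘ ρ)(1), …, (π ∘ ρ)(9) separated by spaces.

7 3 5 8 1 6 4 2 9

(π ∘ ρ)(x) = π(ρ(x)). Computing each image: π(ρ(1)) = π(4) = 7, π(ρ(2)) = π(8) = 3, π(ρ(3)) = π(3) = 5, π(ρ(4)) = π(9) = 8, π(ρ(5)) = π(1) = 1, π(ρ(6)) = π(7) = 6, π(ρ(7)) = π(6) = 4, π(ρ(8)) = π(5) = 2, π(ρ(9)) = π(2) = 9.
Hence π ∘ ρ = [7 3 5 8 1 6 4 2 9].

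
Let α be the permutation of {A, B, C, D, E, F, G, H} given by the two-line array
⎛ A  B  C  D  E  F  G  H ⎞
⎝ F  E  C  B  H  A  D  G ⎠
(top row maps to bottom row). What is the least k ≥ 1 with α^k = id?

10

Decomposing into disjoint cycles gives cycle lengths 5, 2, 1.
The order is lcm(5, 2) = 10.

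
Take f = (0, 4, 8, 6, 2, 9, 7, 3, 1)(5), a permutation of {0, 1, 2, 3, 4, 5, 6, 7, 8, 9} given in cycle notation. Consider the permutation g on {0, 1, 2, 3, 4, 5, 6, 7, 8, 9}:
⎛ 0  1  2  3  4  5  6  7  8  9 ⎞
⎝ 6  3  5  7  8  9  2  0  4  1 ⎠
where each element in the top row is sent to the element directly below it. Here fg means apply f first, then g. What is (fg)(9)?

0

(fg)(9) = g(f(9)). f(9) = 7, then g(7) = 0. So (fg)(9) = 0.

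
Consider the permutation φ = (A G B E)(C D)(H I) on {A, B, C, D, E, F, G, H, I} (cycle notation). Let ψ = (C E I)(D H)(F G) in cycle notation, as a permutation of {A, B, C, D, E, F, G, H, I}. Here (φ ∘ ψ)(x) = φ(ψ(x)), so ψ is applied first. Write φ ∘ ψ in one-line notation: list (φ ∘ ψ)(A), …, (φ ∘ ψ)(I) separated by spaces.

G E A I H B F C D

For each element, apply ψ then φ: A → A → G; B → B → E; C → E → A; D → H → I; E → I → H; F → G → B; G → F → F; H → D → C; I → C → D.
Collecting the images, φ ∘ ψ = [G E A I H B F C D].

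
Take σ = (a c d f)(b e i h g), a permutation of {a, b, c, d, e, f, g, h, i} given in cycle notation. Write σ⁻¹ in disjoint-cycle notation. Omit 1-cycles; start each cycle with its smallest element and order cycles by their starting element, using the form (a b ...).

The inverse reverses each cycle.
Reversing each cycle of σ and rotating so the smallest element leads gives (a f d c)(b g h i e).

(a f d c)(b g h i e)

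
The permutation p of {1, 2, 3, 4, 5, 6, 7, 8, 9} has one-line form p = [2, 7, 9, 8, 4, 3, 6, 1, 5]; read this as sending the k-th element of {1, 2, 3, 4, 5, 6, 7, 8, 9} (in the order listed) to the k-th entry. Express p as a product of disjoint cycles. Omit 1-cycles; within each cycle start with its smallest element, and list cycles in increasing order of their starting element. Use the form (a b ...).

Start at 1 and follow images: 1 → 2 → 7 → 6 → 3 → 9 → 5 → 4 → 8 → 1, giving the cycle (1 2 7 6 3 9 5 4 8).
Continuing from each remaining unvisited element yields (1 2 7 6 3 9 5 4 8).

(1 2 7 6 3 9 5 4 8)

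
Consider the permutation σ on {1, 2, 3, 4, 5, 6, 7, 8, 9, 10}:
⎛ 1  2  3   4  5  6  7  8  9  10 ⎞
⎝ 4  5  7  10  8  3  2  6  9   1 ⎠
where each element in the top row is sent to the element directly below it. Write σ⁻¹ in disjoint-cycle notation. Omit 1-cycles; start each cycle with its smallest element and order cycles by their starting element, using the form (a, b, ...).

(1, 10, 4)(2, 7, 3, 6, 8, 5)

The cycle decomposition of σ is (1, 4, 10)(2, 5, 8, 6, 3, 7).
The inverse reverses every cycle; in canonical form, σ⁻¹ = (1, 10, 4)(2, 7, 3, 6, 8, 5).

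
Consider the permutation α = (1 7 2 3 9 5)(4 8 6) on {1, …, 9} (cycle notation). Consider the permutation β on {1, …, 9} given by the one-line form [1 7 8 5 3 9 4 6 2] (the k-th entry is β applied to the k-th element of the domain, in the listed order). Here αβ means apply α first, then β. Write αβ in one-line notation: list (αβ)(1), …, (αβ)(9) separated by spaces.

(αβ)(x) = β(α(x)). Computing each image: β(α(1)) = β(7) = 4, β(α(2)) = β(3) = 8, β(α(3)) = β(9) = 2, β(α(4)) = β(8) = 6, β(α(5)) = β(1) = 1, β(α(6)) = β(4) = 5, β(α(7)) = β(2) = 7, β(α(8)) = β(6) = 9, β(α(9)) = β(5) = 3.
Hence αβ = [4 8 2 6 1 5 7 9 3].

4 8 2 6 1 5 7 9 3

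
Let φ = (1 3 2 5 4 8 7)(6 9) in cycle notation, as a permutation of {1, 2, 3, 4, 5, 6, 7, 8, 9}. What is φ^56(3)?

3 lies in the 7-cycle (1 3 2 5 4 8 7).
On a 7-cycle, φ^7 is the identity, so φ^56 = φ^0 there (56 ≡ 0 mod 7).
So φ^56(3) = 3.

3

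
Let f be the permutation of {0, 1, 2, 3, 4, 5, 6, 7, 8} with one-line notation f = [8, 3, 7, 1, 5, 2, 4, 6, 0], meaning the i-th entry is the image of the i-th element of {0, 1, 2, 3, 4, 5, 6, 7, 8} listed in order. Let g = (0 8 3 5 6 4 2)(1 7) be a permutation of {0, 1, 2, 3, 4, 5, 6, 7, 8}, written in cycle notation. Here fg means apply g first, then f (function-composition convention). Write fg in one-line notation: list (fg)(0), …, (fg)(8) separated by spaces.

(fg)(x) = f(g(x)). Computing each image: f(g(0)) = f(8) = 0, f(g(1)) = f(7) = 6, f(g(2)) = f(0) = 8, f(g(3)) = f(5) = 2, f(g(4)) = f(2) = 7, f(g(5)) = f(6) = 4, f(g(6)) = f(4) = 5, f(g(7)) = f(1) = 3, f(g(8)) = f(3) = 1.
Hence fg = [0 6 8 2 7 4 5 3 1].

0 6 8 2 7 4 5 3 1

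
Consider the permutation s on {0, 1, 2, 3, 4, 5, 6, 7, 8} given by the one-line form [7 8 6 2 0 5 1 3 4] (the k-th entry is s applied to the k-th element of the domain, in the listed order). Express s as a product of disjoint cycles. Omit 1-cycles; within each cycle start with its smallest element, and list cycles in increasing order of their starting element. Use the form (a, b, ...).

Iterating s from 0 gives 0 → 7 → 3 → 2 → 6 → 1 → 8 → 4 → 0; that is the 8-cycle (0, 7, 3, 2, 6, 1, 8, 4).
Continuing from each remaining unvisited element yields (0, 7, 3, 2, 6, 1, 8, 4).

(0, 7, 3, 2, 6, 1, 8, 4)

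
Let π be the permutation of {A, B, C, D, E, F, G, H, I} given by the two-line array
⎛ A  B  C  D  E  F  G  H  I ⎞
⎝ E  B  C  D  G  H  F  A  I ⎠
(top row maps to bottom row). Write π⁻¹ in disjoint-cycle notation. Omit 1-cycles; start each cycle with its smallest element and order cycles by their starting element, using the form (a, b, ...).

First write π in disjoint cycles: (A, E, G, F, H).
The inverse reverses every cycle; in canonical form, π⁻¹ = (A, H, F, G, E).

(A, H, F, G, E)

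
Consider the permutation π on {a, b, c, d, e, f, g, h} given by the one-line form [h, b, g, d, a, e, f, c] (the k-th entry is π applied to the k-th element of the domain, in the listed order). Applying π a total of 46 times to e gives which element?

g

Tracing e → a → … returns to e after 6 steps, so e lies in a 6-cycle (a h c g f e).
Since the cycle has length 6, π^46 acts on it the same as π^4 (46 mod 6 = 4).
Advancing 4 steps from e: e → a → h → c → g.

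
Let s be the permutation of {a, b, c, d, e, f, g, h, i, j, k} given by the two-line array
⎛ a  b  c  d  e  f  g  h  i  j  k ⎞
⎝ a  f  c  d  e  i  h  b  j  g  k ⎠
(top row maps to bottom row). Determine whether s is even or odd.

In disjoint-cycle form the cycle lengths are 6, 1, 1, 1, 1, 1.
A cycle is odd iff its length is even; s has 1 even-length cycle, so sgn(s) = (−1)^1 and s is odd.

odd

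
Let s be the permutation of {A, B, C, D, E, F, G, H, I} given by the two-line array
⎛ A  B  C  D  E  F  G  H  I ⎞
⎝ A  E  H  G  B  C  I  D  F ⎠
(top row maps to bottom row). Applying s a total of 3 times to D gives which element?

Tracing D → G → … returns to D after 6 steps, so D lies in a 6-cycle (C, H, D, G, I, F).
Advancing 3 steps from D: D → G → I → F.

F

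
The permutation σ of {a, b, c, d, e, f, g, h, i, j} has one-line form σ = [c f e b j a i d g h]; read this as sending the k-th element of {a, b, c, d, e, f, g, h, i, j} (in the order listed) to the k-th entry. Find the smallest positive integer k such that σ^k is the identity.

8

Decomposing into disjoint cycles gives cycle lengths 8, 2.
The order is lcm(8, 2) = 8.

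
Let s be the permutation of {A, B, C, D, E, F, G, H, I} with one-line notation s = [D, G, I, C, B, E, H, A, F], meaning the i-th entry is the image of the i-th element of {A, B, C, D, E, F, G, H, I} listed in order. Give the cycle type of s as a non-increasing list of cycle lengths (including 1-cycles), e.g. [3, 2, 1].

The disjoint cycles are (A D C I F E B G H), with lengths 9 in non-increasing order.

[9]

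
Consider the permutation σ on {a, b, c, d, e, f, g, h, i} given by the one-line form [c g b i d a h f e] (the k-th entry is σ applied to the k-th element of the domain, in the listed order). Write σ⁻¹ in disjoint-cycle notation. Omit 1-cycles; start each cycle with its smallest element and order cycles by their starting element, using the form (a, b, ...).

(a, f, h, g, b, c)(d, e, i)

The cycle decomposition of σ is (a, c, b, g, h, f)(d, i, e).
Reversing each cycle (and rotating so the smallest element leads) gives σ⁻¹ = (a, f, h, g, b, c)(d, e, i).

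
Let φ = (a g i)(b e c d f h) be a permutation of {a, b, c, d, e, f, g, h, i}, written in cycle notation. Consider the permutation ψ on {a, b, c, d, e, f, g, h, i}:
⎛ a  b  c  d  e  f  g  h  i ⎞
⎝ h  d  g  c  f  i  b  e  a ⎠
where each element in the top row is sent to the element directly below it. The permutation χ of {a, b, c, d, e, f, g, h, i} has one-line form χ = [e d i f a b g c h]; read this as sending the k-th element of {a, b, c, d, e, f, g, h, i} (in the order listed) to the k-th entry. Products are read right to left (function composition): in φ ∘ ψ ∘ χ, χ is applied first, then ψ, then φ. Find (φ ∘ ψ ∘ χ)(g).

e

Chase g: χ(g) = g; ψ(g) = b; φ(b) = e. Hence (φ ∘ ψ ∘ χ)(g) = e.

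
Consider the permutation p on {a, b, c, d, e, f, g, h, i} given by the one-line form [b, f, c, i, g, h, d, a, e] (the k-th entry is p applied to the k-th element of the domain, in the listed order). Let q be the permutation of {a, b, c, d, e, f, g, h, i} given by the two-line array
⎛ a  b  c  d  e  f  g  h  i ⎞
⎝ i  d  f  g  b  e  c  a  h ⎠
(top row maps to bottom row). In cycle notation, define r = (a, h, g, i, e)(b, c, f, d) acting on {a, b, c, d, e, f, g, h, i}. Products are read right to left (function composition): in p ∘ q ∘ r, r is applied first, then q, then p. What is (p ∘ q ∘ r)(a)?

b

(p ∘ q ∘ r)(a) = p(q(r(a))). r(a) = h, then q(h) = a, then p(a) = b, so the result is b.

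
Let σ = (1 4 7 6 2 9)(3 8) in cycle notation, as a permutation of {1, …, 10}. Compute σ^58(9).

9 lies in the 6-cycle (1 4 7 6 2 9).
On a 6-cycle, σ^6 is the identity, so σ^58 = σ^4 there (58 ≡ 4 mod 6).
Advancing 4 steps from 9: 9 → 1 → 4 → 7 → 6.

6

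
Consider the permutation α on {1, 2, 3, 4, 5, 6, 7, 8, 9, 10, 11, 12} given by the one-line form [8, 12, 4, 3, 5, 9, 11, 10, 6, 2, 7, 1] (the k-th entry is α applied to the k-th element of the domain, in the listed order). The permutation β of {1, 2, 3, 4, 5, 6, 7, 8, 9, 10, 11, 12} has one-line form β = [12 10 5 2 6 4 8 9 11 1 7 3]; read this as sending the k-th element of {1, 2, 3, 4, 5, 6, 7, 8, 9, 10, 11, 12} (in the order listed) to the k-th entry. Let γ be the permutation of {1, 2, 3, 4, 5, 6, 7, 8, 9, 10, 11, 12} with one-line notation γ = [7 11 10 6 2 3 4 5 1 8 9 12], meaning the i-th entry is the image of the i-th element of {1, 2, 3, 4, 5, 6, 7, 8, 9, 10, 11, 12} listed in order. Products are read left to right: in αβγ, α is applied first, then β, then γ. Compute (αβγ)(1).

Chase 1: α(1) = 8; β(8) = 9; γ(9) = 1. Hence (αβγ)(1) = 1.

1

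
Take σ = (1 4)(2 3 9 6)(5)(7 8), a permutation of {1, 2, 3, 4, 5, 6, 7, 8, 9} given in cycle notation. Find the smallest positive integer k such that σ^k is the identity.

4

The disjoint cycles have lengths 4, 2, 2, 1.
Since disjoint cycles commute, ord(σ) = lcm(4, 2, 2) = 4.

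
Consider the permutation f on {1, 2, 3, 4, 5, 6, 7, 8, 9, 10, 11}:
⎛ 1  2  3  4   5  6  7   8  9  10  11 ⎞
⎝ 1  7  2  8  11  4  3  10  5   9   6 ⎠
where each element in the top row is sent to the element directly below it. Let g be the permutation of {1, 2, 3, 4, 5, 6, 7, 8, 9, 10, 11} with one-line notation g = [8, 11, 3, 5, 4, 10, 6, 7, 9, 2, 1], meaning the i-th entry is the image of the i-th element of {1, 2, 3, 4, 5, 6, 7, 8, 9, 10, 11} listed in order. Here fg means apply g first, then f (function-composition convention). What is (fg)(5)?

First apply g: g(5) = 4, then f(4) = 8. Thus (fg)(5) = 8.

8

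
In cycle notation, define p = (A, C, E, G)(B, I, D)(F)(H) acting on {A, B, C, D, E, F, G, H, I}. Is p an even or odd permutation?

odd

The cycle lengths are 4, 3, 1, 1.
A cycle is odd iff its length is even; p has 1 even-length cycle, so sgn(p) = (−1)^1 and p is odd.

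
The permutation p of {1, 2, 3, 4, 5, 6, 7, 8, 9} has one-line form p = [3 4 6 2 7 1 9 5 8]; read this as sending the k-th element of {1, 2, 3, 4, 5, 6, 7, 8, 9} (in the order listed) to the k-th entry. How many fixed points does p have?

0

No element satisfies p(x) = x, so there are 0 fixed points.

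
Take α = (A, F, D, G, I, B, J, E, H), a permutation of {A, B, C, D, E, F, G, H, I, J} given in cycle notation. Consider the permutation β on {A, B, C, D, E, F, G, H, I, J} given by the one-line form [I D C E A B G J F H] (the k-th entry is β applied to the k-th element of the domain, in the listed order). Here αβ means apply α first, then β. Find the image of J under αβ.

A

(αβ)(J) = β(α(J)). α(J) = E, then β(E) = A. So (αβ)(J) = A.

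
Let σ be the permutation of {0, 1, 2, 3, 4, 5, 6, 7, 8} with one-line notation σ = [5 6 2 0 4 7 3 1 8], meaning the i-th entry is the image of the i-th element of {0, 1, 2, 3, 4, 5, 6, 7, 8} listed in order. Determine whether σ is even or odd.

odd

In disjoint-cycle form the cycle lengths are 6, 1, 1, 1.
A cycle of length ℓ contributes ℓ−1 transpositions, so σ is a product of 5 transpositions — odd.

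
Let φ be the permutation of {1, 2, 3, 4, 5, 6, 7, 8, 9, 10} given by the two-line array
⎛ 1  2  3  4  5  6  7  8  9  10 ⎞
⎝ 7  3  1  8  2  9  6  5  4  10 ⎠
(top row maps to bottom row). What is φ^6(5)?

9

Tracing 5 → 2 → … returns to 5 after 9 steps, so 5 lies in a 9-cycle (1 7 6 9 4 8 5 2 3).
Advancing 6 steps from 5: 5 → 2 → 3 → 1 → 7 → 6 → 9.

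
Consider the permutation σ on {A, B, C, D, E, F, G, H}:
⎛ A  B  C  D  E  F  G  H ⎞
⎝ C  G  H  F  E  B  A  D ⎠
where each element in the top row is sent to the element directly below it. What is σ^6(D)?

H

Tracing D → F → … returns to D after 7 steps, so D lies in a 7-cycle (A C H D F B G).
Advancing 6 steps from D: D → F → B → G → A → C → H.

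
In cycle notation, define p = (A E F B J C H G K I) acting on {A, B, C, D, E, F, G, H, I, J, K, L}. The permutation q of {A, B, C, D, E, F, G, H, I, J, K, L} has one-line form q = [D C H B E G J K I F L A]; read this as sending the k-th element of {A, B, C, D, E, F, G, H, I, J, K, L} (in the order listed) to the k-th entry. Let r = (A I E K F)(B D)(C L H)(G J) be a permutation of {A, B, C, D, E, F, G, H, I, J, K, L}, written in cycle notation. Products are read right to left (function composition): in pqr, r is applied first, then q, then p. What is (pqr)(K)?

K

(pqr)(K) = p(q(r(K))). r(K) = F, then q(F) = G, then p(G) = K, so the result is K.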